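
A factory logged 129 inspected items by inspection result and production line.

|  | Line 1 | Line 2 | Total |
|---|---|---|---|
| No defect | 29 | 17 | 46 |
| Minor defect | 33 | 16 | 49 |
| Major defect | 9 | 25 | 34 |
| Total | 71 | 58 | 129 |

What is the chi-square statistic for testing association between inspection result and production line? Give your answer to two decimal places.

15.40

Grand total N = 129.
Expected counts (row total × column total / N):
  No defect, Line 1: 46×71/129 = 25.318
  No defect, Line 2: 46×58/129 = 20.682
  Minor defect, Line 1: 49×71/129 = 26.969
  Minor defect, Line 2: 49×58/129 = 22.031
  Major defect, Line 1: 34×71/129 = 18.713
  Major defect, Line 2: 34×58/129 = 15.287
Contributions (O − E)²/E:
  (29 − 25.318)²/25.318 = 0.5355
  (17 − 20.682)²/20.682 = 0.6555
  (33 − 26.969)²/26.969 = 1.3487
  (16 − 22.031)²/22.031 = 1.6510
  (9 − 18.713)²/18.713 = 5.0415
  (25 − 15.287)²/15.287 = 6.1714
χ² = 0.5355 + 0.6555 + 1.3487 + 1.6510 + 5.0415 + 6.1714 = 15.40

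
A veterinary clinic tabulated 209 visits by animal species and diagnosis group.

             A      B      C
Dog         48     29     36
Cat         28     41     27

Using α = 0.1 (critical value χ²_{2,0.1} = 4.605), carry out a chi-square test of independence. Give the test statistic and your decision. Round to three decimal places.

7.271; reject H₀

Row totals: 113, 96. Column totals: 76, 70, 63. Grand total N = 209.
Expected counts (row total × column total / N):
  Dog, A: 113×76/209 = 41.0909
  Dog, B: 113×70/209 = 37.8469
  Dog, C: 113×63/209 = 34.0622
  Cat, A: 96×76/209 = 34.9091
  Cat, B: 96×70/209 = 32.1531
  Cat, C: 96×63/209 = 28.9378
Contributions (O − E)²/E:
  (48 − 41.0909)²/41.0909 = 1.1617
  (29 − 37.8469)²/37.8469 = 2.0680
  (36 − 34.0622)²/34.0622 = 0.1102
  (28 − 34.9091)²/34.9091 = 1.3674
  (41 − 32.1531)²/32.1531 = 2.4342
  (27 − 28.9378)²/28.9378 = 0.1298
χ² = 1.1617 + 2.0680 + 0.1102 + 1.3674 + 2.4342 + 0.1298 = 7.271
df = (2−1)(3−1) = 2. Since 7.271 > 4.605, reject the null hypothesis of independence at α = 0.1.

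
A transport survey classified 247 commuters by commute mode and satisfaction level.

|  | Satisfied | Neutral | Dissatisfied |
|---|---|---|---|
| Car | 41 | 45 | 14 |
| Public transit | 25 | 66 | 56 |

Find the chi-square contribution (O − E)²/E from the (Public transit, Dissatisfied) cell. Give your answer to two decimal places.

Row total (Public transit) = 147; column total (Dissatisfied) = 70; N = 247.
Expected count E = 147 × 70 / 247 = 41.660.
Contribution = (O − E)²/E = (56 − 41.660)² / 41.660 = 4.94.

4.94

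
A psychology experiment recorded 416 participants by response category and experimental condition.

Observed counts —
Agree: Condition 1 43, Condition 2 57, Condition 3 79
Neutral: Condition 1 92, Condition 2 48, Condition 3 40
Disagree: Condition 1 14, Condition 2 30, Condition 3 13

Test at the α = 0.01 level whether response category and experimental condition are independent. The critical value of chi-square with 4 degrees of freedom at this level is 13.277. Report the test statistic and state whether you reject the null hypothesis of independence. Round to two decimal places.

44.99; reject H₀

Row totals: 179, 180, 57. Column totals: 149, 135, 132. Grand total N = 416.
Expected counts (row total × column total / N):
  Agree, Condition 1: 179×149/416 = 64.113
  Agree, Condition 2: 179×135/416 = 58.089
  Agree, Condition 3: 179×132/416 = 56.798
  Neutral, Condition 1: 180×149/416 = 64.471
  Neutral, Condition 2: 180×135/416 = 58.413
  Neutral, Condition 3: 180×132/416 = 57.115
  Disagree, Condition 1: 57×149/416 = 20.416
  Disagree, Condition 2: 57×135/416 = 18.498
  Disagree, Condition 3: 57×132/416 = 18.087
Contributions (O − E)²/E:
  (43 − 64.113)²/64.113 = 6.9527
  (57 − 58.089)²/58.089 = 0.0204
  (79 − 56.798)²/56.798 = 8.6786
  (92 − 64.471)²/64.471 = 11.7548
  (48 − 58.413)²/58.413 = 1.8563
  (40 − 57.115)²/57.115 = 5.1287
  (14 − 20.416)²/20.416 = 2.0163
  (30 − 18.498)²/18.498 = 7.1519
  (13 − 18.087)²/18.087 = 1.4307
χ² = 6.9527 + 0.0204 + 8.6786 + 11.7548 + 1.8563 + 5.1287 + 2.0163 + 7.1519 + 1.4307 = 44.99
df = (3−1)(3−1) = 4. Since 44.99 > 13.277, reject the null hypothesis of independence at α = 0.01.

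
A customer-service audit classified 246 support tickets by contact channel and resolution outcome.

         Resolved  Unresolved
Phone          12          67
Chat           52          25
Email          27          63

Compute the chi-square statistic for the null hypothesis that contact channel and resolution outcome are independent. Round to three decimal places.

Row totals: 79, 77, 90. Column totals: 91, 155. Grand total N = 246.
Expected counts (row total × column total / N):
  Phone, Resolved: 79×91/246 = 29.2236
  Phone, Unresolved: 79×155/246 = 49.7764
  Chat, Resolved: 77×91/246 = 28.4837
  Chat, Unresolved: 77×155/246 = 48.5163
  Email, Resolved: 90×91/246 = 33.2927
  Email, Unresolved: 90×155/246 = 56.7073
Contributions (O − E)²/E:
  (12 − 29.2236)²/29.2236 = 10.1511
  (67 − 49.7764)²/49.7764 = 5.9597
  (52 − 28.4837)²/28.4837 = 19.4152
  (25 − 48.5163)²/48.5163 = 11.3986
  (27 − 33.2927)²/33.2927 = 1.1894
  (63 − 56.7073)²/56.7073 = 0.6983
χ² = 10.1511 + 5.9597 + 19.4152 + 11.3986 + 1.1894 + 0.6983 = 48.812

48.812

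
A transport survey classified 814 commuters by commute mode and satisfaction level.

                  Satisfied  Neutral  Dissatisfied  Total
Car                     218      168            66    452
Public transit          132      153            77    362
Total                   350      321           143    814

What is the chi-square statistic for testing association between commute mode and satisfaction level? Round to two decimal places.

Grand total N = 814.
Expected counts (row total × column total / N):
  Car, Satisfied: 452×350/814 = 194.3489
  Car, Neutral: 452×321/814 = 178.2457
  Car, Dissatisfied: 452×143/814 = 79.4054
  Public transit, Satisfied: 362×350/814 = 155.6511
  Public transit, Neutral: 362×321/814 = 142.7543
  Public transit, Dissatisfied: 362×143/814 = 63.5946
Contributions (O − E)²/E:
  (218 − 194.3489)²/194.3489 = 2.8782
  (168 − 178.2457)²/178.2457 = 0.5889
  (66 − 79.4054)²/79.4054 = 2.2631
  (132 − 155.6511)²/155.6511 = 3.5938
  (153 − 142.7543)²/142.7543 = 0.7353
  (77 − 63.5946)²/63.5946 = 2.8258
χ² = 2.8782 + 0.5889 + 2.2631 + 3.5938 + 0.7353 + 2.8258 = 12.89

12.89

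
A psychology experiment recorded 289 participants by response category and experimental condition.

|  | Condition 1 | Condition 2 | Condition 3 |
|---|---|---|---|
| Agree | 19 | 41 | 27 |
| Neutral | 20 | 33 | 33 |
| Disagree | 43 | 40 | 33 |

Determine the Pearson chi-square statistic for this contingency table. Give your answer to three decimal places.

8.807

Row totals: 87, 86, 116. Column totals: 82, 114, 93. Grand total N = 289.
Expected counts (row total × column total / N):
  Agree, Condition 1: 87×82/289 = 24.6851
  Agree, Condition 2: 87×114/289 = 34.3183
  Agree, Condition 3: 87×93/289 = 27.9965
  Neutral, Condition 1: 86×82/289 = 24.4014
  Neutral, Condition 2: 86×114/289 = 33.9239
  Neutral, Condition 3: 86×93/289 = 27.6747
  Disagree, Condition 1: 116×82/289 = 32.9135
  Disagree, Condition 2: 116×114/289 = 45.7578
  Disagree, Condition 3: 116×93/289 = 37.3287
Contributions (O − E)²/E:
  (19 − 24.6851)²/24.6851 = 1.3093
  (41 − 34.3183)²/34.3183 = 1.3009
  (27 − 27.9965)²/27.9965 = 0.0355
  (20 − 24.4014)²/24.4014 = 0.7939
  (33 − 33.9239)²/33.9239 = 0.0252
  (33 − 27.6747)²/27.6747 = 1.0247
  (43 − 32.9135)²/32.9135 = 3.0911
  (40 − 45.7578)²/45.7578 = 0.7245
  (33 − 37.3287)²/37.3287 = 0.5020
χ² = 1.3093 + 1.3009 + 0.0355 + 0.7939 + 0.0252 + 1.0247 + 3.0911 + 0.7245 + 0.5020 = 8.807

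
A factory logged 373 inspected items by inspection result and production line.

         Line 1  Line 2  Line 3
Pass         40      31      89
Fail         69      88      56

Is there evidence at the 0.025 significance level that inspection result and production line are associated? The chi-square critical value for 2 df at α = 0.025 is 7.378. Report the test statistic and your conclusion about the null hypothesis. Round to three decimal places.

Row totals: 160, 213. Column totals: 109, 119, 145. Grand total N = 373.
Expected counts (row total × column total / N):
  Pass, Line 1: 160×109/373 = 46.7560
  Pass, Line 2: 160×119/373 = 51.0456
  Pass, Line 3: 160×145/373 = 62.1984
  Fail, Line 1: 213×109/373 = 62.2440
  Fail, Line 2: 213×119/373 = 67.9544
  Fail, Line 3: 213×145/373 = 82.8016
Contributions (O − E)²/E:
  (40 − 46.7560)²/46.7560 = 0.9762
  (31 − 51.0456)²/51.0456 = 7.8719
  (89 − 62.1984)²/62.1984 = 11.5489
  (69 − 62.2440)²/62.2440 = 0.7333
  (88 − 67.9544)²/67.9544 = 5.9132
  (56 − 82.8016)²/82.8016 = 8.6753
χ² = 0.9762 + 7.8719 + 11.5489 + 0.7333 + 5.9132 + 8.6753 = 35.719
df = (2−1)(3−1) = 2. Since 35.719 > 7.378, reject the null hypothesis of independence at α = 0.025.

35.719; reject H₀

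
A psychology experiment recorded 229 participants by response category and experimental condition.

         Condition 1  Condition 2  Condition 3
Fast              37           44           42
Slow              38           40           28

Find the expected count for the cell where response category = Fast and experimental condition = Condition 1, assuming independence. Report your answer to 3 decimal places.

Row total (Fast) = 123; column total (Condition 1) = 75; grand total N = 229.
Expected count = (row total × column total) / N = 123 × 75 / 229 = 40.284.

40.284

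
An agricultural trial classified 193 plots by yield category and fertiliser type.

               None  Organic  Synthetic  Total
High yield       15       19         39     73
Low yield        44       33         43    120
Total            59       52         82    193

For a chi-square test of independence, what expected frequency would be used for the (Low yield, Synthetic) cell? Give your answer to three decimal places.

Row total (Low yield) = 120; column total (Synthetic) = 82; grand total N = 193.
Expected count = (row total × column total) / N = 120 × 82 / 193 = 50.984.

50.984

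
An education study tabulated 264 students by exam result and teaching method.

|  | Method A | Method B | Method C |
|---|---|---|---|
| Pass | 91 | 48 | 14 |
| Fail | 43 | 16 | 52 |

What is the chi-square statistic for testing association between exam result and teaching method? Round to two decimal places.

49.65

Row totals: 153, 111. Column totals: 134, 64, 66. Grand total N = 264.
Expected counts (row total × column total / N):
  Pass, Method A: 153×134/264 = 77.659
  Pass, Method B: 153×64/264 = 37.091
  Pass, Method C: 153×66/264 = 38.250
  Fail, Method A: 111×134/264 = 56.341
  Fail, Method B: 111×64/264 = 26.909
  Fail, Method C: 111×66/264 = 27.750
Contributions (O − E)²/E:
  (91 − 77.659)²/77.659 = 2.2918
  (48 − 37.091)²/37.091 = 3.2085
  (14 − 38.250)²/38.250 = 15.3742
  (43 − 56.341)²/56.341 = 3.1590
  (16 − 26.909)²/26.909 = 4.4225
  (52 − 27.750)²/27.750 = 21.1914
χ² = 2.2918 + 3.2085 + 15.3742 + 3.1590 + 4.4225 + 21.1914 = 49.65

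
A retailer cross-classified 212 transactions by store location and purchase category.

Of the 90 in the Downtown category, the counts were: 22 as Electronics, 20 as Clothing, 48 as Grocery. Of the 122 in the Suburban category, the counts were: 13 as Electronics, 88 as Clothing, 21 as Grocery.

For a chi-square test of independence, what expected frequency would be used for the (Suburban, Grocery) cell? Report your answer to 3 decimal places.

39.708

Row total (Suburban) = 122; column total (Grocery) = 69; grand total N = 212.
Expected count = (row total × column total) / N = 122 × 69 / 212 = 39.708.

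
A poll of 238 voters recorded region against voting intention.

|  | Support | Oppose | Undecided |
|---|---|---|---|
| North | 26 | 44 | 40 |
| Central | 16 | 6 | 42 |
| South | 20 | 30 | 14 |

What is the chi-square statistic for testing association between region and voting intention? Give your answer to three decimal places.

Row totals: 110, 64, 64. Column totals: 62, 80, 96. Grand total N = 238.
Expected counts (row total × column total / N):
  North, Support: 110×62/238 = 28.6555
  North, Oppose: 110×80/238 = 36.9748
  North, Undecided: 110×96/238 = 44.3697
  Central, Support: 64×62/238 = 16.6723
  Central, Oppose: 64×80/238 = 21.5126
  Central, Undecided: 64×96/238 = 25.8151
  South, Support: 64×62/238 = 16.6723
  South, Oppose: 64×80/238 = 21.5126
  South, Undecided: 64×96/238 = 25.8151
Contributions (O − E)²/E:
  (26 − 28.6555)²/28.6555 = 0.2461
  (44 − 36.9748)²/36.9748 = 1.3348
  (40 − 44.3697)²/44.3697 = 0.4303
  (16 − 16.6723)²/16.6723 = 0.0271
  (6 − 21.5126)²/21.5126 = 11.1860
  (42 − 25.8151)²/25.8151 = 10.1472
  (20 − 16.6723)²/16.6723 = 0.6642
  (30 − 21.5126)²/21.5126 = 3.3485
  (14 − 25.8151)²/25.8151 = 5.4076
χ² = 0.2461 + 1.3348 + 0.4303 + 0.0271 + 11.1860 + 10.1472 + 0.6642 + 3.3485 + 5.4076 = 32.792

32.792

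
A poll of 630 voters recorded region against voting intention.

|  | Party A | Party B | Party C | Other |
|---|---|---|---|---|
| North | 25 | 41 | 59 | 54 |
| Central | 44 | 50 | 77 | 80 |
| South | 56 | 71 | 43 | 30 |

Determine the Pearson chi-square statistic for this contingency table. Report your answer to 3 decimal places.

40.709

Row totals: 179, 251, 200. Column totals: 125, 162, 179, 164. Grand total N = 630.
Expected counts (row total × column total / N):
  North, Party A: 179×125/630 = 35.5159
  North, Party B: 179×162/630 = 46.0286
  North, Party C: 179×179/630 = 50.8587
  North, Other: 179×164/630 = 46.5968
  Central, Party A: 251×125/630 = 49.8016
  Central, Party B: 251×162/630 = 64.5429
  Central, Party C: 251×179/630 = 71.3159
  Central, Other: 251×164/630 = 65.3397
  South, Party A: 200×125/630 = 39.6825
  South, Party B: 200×162/630 = 51.4286
  South, Party C: 200×179/630 = 56.8254
  South, Other: 200×164/630 = 52.0635
Contributions (O − E)²/E:
  (25 − 35.5159)²/35.5159 = 3.1137
  (41 − 46.0286)²/46.0286 = 0.5494
  (59 − 50.8587)²/50.8587 = 1.3032
  (54 − 46.5968)²/46.5968 = 1.1762
  (44 − 49.8016)²/49.8016 = 0.6759
  (50 − 64.5429)²/64.5429 = 3.2768
  (77 − 71.3159)²/71.3159 = 0.4530
  (80 − 65.3397)²/65.3397 = 3.2893
  (56 − 39.6825)²/39.6825 = 6.7098
  (71 − 51.4286)²/51.4286 = 7.4480
  (43 − 56.8254)²/56.8254 = 3.3637
  (30 − 52.0635)²/52.0635 = 9.3501
χ² = 3.1137 + 0.5494 + 1.3032 + 1.1762 + 0.6759 + 3.2768 + 0.4530 + 3.2893 + 6.7098 + 7.4480 + 3.3637 + 9.3501 = 40.709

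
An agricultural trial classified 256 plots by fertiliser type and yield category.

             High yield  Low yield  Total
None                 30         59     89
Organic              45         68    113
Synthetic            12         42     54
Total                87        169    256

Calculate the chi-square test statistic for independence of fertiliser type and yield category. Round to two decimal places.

5.05

Grand total N = 256.
Expected counts (row total × column total / N):
  None, High yield: 89×87/256 = 30.246
  None, Low yield: 89×169/256 = 58.754
  Organic, High yield: 113×87/256 = 38.402
  Organic, Low yield: 113×169/256 = 74.598
  Synthetic, High yield: 54×87/256 = 18.352
  Synthetic, Low yield: 54×169/256 = 35.648
Contributions (O − E)²/E:
  (30 − 30.246)²/30.246 = 0.0020
  (59 − 58.754)²/58.754 = 0.0010
  (45 − 38.402)²/38.402 = 1.1336
  (68 − 74.598)²/74.598 = 0.5836
  (12 − 18.352)²/18.352 = 2.1986
  (42 − 35.648)²/35.648 = 1.1318
χ² = 0.0020 + 0.0010 + 1.1336 + 0.5836 + 2.1986 + 1.1318 = 5.05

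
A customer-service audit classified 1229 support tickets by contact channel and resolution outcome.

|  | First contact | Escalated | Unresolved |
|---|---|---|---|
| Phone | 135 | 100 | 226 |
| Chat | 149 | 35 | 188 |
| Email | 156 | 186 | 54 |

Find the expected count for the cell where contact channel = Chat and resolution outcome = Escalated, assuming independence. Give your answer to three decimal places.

97.162

Row total (Chat) = 372; column total (Escalated) = 321; grand total N = 1229.
Expected count = (row total × column total) / N = 372 × 321 / 1229 = 97.162.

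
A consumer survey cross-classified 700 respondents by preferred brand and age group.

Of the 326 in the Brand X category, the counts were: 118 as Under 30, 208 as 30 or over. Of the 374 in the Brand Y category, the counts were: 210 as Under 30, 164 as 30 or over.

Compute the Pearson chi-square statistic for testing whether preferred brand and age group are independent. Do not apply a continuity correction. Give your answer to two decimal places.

Row totals: 326, 374. Column totals: 328, 372. Grand total N = 700.
Expected counts (row total × column total / N):
  Brand X, Under 30: 326×328/700 = 152.754
  Brand X, 30 or over: 326×372/700 = 173.246
  Brand Y, Under 30: 374×328/700 = 175.246
  Brand Y, 30 or over: 374×372/700 = 198.754
Contributions (O − E)²/E:
  (118 − 152.754)²/152.754 = 7.9071
  (208 − 173.246)²/173.246 = 6.9718
  (210 − 175.246)²/175.246 = 6.8923
  (164 − 198.754)²/198.754 = 6.0771
χ² = 7.9071 + 6.9718 + 6.8923 + 6.0771 = 27.85

27.85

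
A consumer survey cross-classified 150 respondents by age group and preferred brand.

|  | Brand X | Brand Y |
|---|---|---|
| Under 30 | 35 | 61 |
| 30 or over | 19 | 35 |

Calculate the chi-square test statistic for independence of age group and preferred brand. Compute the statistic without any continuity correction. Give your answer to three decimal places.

0.024

Row totals: 96, 54. Column totals: 54, 96. Grand total N = 150.
Expected counts (row total × column total / N):
  Under 30, Brand X: 96×54/150 = 34.5600
  Under 30, Brand Y: 96×96/150 = 61.4400
  30 or over, Brand X: 54×54/150 = 19.4400
  30 or over, Brand Y: 54×96/150 = 34.5600
Contributions (O − E)²/E:
  (35 − 34.5600)²/34.5600 = 0.0056
  (61 − 61.4400)²/61.4400 = 0.0032
  (19 − 19.4400)²/19.4400 = 0.0100
  (35 − 34.5600)²/34.5600 = 0.0056
χ² = 0.0056 + 0.0032 + 0.0100 + 0.0056 = 0.024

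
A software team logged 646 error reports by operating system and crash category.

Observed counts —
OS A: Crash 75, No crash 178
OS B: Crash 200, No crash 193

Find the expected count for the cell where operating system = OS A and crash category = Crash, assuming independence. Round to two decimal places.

107.70

Row total (OS A) = 253; column total (Crash) = 275; grand total N = 646.
Expected count = (row total × column total) / N = 253 × 275 / 646 = 107.70.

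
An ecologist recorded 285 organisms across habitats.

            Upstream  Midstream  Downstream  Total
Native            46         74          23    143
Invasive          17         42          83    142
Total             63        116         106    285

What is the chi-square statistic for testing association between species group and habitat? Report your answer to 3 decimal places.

Grand total N = 285.
Expected counts (row total × column total / N):
  Native, Upstream: 143×63/285 = 31.6105
  Native, Midstream: 143×116/285 = 58.2035
  Native, Downstream: 143×106/285 = 53.1860
  Invasive, Upstream: 142×63/285 = 31.3895
  Invasive, Midstream: 142×116/285 = 57.7965
  Invasive, Downstream: 142×106/285 = 52.8140
Contributions (O − E)²/E:
  (46 − 31.6105)²/31.6105 = 6.5503
  (74 − 58.2035)²/58.2035 = 4.2872
  (23 − 53.1860)²/53.1860 = 17.1322
  (17 − 31.3895)²/31.3895 = 6.5964
  (42 − 57.7965)²/57.7965 = 4.3174
  (83 − 52.8140)²/52.8140 = 17.2529
χ² = 6.5503 + 4.2872 + 17.1322 + 6.5964 + 4.3174 + 17.2529 = 56.136

56.136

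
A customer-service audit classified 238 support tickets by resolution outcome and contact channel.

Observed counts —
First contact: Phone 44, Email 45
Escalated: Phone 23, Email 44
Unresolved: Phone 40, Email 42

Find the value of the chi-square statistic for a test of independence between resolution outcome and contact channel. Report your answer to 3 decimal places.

Row totals: 89, 67, 82. Column totals: 107, 131. Grand total N = 238.
Expected counts (row total × column total / N):
  First contact, Phone: 89×107/238 = 40.0126
  First contact, Email: 89×131/238 = 48.9874
  Escalated, Phone: 67×107/238 = 30.1218
  Escalated, Email: 67×131/238 = 36.8782
  Unresolved, Phone: 82×107/238 = 36.8655
  Unresolved, Email: 82×131/238 = 45.1345
Contributions (O − E)²/E:
  (44 − 40.0126)²/40.0126 = 0.3974
  (45 − 48.9874)²/48.9874 = 0.3246
  (23 − 30.1218)²/30.1218 = 1.6838
  (44 − 36.8782)²/36.8782 = 1.3753
  (40 − 36.8655)²/36.8655 = 0.2665
  (42 − 45.1345)²/45.1345 = 0.2177
χ² = 0.3974 + 0.3246 + 1.6838 + 1.3753 + 0.2665 + 0.2177 = 4.265

4.265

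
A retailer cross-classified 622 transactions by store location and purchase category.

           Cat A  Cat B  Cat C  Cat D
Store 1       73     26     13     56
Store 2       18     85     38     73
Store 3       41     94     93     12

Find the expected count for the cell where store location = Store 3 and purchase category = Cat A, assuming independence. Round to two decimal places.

Row total (Store 3) = 240; column total (Cat A) = 132; grand total N = 622.
Expected count = (row total × column total) / N = 240 × 132 / 622 = 50.93.

50.93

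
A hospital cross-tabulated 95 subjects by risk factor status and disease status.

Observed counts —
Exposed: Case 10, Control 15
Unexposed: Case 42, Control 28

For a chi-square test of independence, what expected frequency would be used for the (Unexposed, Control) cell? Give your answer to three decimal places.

31.684

Row total (Unexposed) = 70; column total (Control) = 43; grand total N = 95.
Expected count = (row total × column total) / N = 70 × 43 / 95 = 31.684.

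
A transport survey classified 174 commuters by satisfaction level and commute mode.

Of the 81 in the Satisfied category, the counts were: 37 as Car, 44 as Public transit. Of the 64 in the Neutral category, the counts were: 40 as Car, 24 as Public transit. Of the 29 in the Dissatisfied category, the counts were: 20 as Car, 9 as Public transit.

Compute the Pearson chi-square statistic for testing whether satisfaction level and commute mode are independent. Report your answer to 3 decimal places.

6.565

Row totals: 81, 64, 29. Column totals: 97, 77. Grand total N = 174.
Expected counts (row total × column total / N):
  Satisfied, Car: 81×97/174 = 45.15517
  Satisfied, Public transit: 81×77/174 = 35.84483
  Neutral, Car: 64×97/174 = 35.67816
  Neutral, Public transit: 64×77/174 = 28.32184
  Dissatisfied, Car: 29×97/174 = 16.16667
  Dissatisfied, Public transit: 29×77/174 = 12.83333
Contributions (O − E)²/E:
  (37 − 45.15517)²/45.15517 = 1.4729
  (44 − 35.84483)²/35.84483 = 1.8554
  (40 − 35.67816)²/35.67816 = 0.5235
  (24 − 28.32184)²/28.32184 = 0.6595
  (20 − 16.16667)²/16.16667 = 0.9089
  (9 − 12.83333)²/12.83333 = 1.1450
χ² = 1.4729 + 1.8554 + 0.5235 + 0.6595 + 0.9089 + 1.1450 = 6.565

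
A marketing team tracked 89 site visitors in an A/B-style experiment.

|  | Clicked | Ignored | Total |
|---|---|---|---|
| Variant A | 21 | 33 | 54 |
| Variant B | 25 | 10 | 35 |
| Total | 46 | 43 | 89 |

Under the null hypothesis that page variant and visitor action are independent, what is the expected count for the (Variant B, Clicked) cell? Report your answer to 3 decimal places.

18.090

Row total (Variant B) = 35; column total (Clicked) = 46; grand total N = 89.
Expected count = (row total × column total) / N = 35 × 46 / 89 = 18.090.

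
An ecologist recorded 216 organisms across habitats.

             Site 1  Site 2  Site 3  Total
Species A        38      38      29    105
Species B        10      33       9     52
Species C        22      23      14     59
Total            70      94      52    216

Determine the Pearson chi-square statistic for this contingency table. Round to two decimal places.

11.55

Grand total N = 216.
Expected counts (row total × column total / N):
  Species A, Site 1: 105×70/216 = 34.028
  Species A, Site 2: 105×94/216 = 45.694
  Species A, Site 3: 105×52/216 = 25.278
  Species B, Site 1: 52×70/216 = 16.852
  Species B, Site 2: 52×94/216 = 22.630
  Species B, Site 3: 52×52/216 = 12.519
  Species C, Site 1: 59×70/216 = 19.120
  Species C, Site 2: 59×94/216 = 25.676
  Species C, Site 3: 59×52/216 = 14.204
Contributions (O − E)²/E:
  (38 − 34.028)²/34.028 = 0.4636
  (38 − 45.694)²/45.694 = 1.2955
  (29 − 25.278)²/25.278 = 0.5480
  (10 − 16.852)²/16.852 = 2.7860
  (33 − 22.630)²/22.630 = 4.7520
  (9 − 12.519)²/12.519 = 0.9892
  (22 − 19.120)²/19.120 = 0.4338
  (23 − 25.676)²/25.676 = 0.2789
  (14 − 14.204)²/14.204 = 0.0029
χ² = 0.4636 + 1.2955 + 0.5480 + 2.7860 + 4.7520 + 0.9892 + 0.4338 + 0.2789 + 0.0029 = 11.55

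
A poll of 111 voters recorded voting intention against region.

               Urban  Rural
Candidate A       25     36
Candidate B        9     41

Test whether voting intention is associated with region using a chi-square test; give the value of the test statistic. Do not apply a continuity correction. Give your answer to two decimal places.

Row totals: 61, 50. Column totals: 34, 77. Grand total N = 111.
Expected counts (row total × column total / N):
  Candidate A, Urban: 61×34/111 = 18.685
  Candidate A, Rural: 61×77/111 = 42.315
  Candidate B, Urban: 50×34/111 = 15.315
  Candidate B, Rural: 50×77/111 = 34.685
Contributions (O − E)²/E:
  (25 − 18.685)²/18.685 = 2.1343
  (36 − 42.315)²/42.315 = 0.9424
  (9 − 15.315)²/15.315 = 2.6039
  (41 − 34.685)²/34.685 = 1.1498
χ² = 2.1343 + 0.9424 + 2.6039 + 1.1498 = 6.83

6.83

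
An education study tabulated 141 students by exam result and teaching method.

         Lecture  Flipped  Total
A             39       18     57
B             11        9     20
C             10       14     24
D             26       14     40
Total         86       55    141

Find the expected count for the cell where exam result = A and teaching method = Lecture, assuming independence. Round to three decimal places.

34.766

Row total (A) = 57; column total (Lecture) = 86; grand total N = 141.
Expected count = (row total × column total) / N = 57 × 86 / 141 = 34.766.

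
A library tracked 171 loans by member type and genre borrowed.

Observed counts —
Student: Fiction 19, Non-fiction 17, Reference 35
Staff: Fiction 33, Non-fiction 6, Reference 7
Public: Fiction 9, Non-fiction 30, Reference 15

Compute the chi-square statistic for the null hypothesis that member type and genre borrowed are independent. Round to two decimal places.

Row totals: 71, 46, 54. Column totals: 61, 53, 57. Grand total N = 171.
Expected counts (row total × column total / N):
  Student, Fiction: 71×61/171 = 25.3275
  Student, Non-fiction: 71×53/171 = 22.0058
  Student, Reference: 71×57/171 = 23.6667
  Staff, Fiction: 46×61/171 = 16.4094
  Staff, Non-fiction: 46×53/171 = 14.2573
  Staff, Reference: 46×57/171 = 15.3333
  Public, Fiction: 54×61/171 = 19.2632
  Public, Non-fiction: 54×53/171 = 16.7368
  Public, Reference: 54×57/171 = 18.0000
Contributions (O − E)²/E:
  (19 − 25.3275)²/25.3275 = 1.5808
  (17 − 22.0058)²/22.0058 = 1.1387
  (35 − 23.6667)²/23.6667 = 5.4272
  (33 − 16.4094)²/16.4094 = 16.7738
  (6 − 14.2573)²/14.2573 = 4.7823
  (7 − 15.3333)²/15.3333 = 4.5290
  (9 − 19.2632)²/19.2632 = 5.4681
  (30 − 16.7368)²/16.7368 = 10.5105
  (15 − 18.0000)²/18.0000 = 0.5000
χ² = 1.5808 + 1.1387 + 5.4272 + 16.7738 + 4.7823 + 4.5290 + 5.4681 + 10.5105 + 0.5000 = 50.71

50.71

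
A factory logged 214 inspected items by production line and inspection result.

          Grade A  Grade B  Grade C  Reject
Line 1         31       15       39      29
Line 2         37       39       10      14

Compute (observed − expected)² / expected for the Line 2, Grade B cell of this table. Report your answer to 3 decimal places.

7.510

Row total (Line 2) = 100; column total (Grade B) = 54; N = 214.
Expected count E = 100 × 54 / 214 = 25.23364.
Contribution = (O − E)²/E = (39 − 25.23364)² / 25.23364 = 7.510.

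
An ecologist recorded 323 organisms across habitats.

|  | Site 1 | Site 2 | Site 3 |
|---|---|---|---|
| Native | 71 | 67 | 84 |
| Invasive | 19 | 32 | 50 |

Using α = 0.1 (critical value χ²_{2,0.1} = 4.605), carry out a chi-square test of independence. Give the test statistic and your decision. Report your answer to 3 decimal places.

6.650; reject H₀

Row totals: 222, 101. Column totals: 90, 99, 134. Grand total N = 323.
Expected counts (row total × column total / N):
  Native, Site 1: 222×90/323 = 61.8576
  Native, Site 2: 222×99/323 = 68.0433
  Native, Site 3: 222×134/323 = 92.0991
  Invasive, Site 1: 101×90/323 = 28.1424
  Invasive, Site 2: 101×99/323 = 30.9567
  Invasive, Site 3: 101×134/323 = 41.9009
Contributions (O − E)²/E:
  (71 − 61.8576)²/61.8576 = 1.3512
  (67 − 68.0433)²/68.0433 = 0.0160
  (84 − 92.0991)²/92.0991 = 0.7122
  (19 − 28.1424)²/28.1424 = 2.9700
  (32 − 30.9567)²/30.9567 = 0.0352
  (50 − 41.9009)²/41.9009 = 1.5655
χ² = 1.3512 + 0.0160 + 0.7122 + 2.9700 + 0.0352 + 1.5655 = 6.650
df = (2−1)(3−1) = 2. Since 6.650 > 4.605, reject the null hypothesis of independence at α = 0.1.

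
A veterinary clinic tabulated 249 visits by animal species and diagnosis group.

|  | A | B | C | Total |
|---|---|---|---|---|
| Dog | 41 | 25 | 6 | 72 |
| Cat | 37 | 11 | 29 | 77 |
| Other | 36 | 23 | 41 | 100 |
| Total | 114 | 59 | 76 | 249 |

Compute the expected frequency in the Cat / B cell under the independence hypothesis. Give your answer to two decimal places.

Row total (Cat) = 77; column total (B) = 59; grand total N = 249.
Expected count = (row total × column total) / N = 77 × 59 / 249 = 18.24.

18.24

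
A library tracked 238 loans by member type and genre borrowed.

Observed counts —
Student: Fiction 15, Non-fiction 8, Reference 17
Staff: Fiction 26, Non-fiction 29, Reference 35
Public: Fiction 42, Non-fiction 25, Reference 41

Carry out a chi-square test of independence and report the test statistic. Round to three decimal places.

Row totals: 40, 90, 108. Column totals: 83, 62, 93. Grand total N = 238.
Expected counts (row total × column total / N):
  Student, Fiction: 40×83/238 = 13.9496
  Student, Non-fiction: 40×62/238 = 10.4202
  Student, Reference: 40×93/238 = 15.6303
  Staff, Fiction: 90×83/238 = 31.3866
  Staff, Non-fiction: 90×62/238 = 23.4454
  Staff, Reference: 90×93/238 = 35.1681
  Public, Fiction: 108×83/238 = 37.6639
  Public, Non-fiction: 108×62/238 = 28.1345
  Public, Reference: 108×93/238 = 42.2017
Contributions (O − E)²/E:
  (15 − 13.9496)²/13.9496 = 0.0791
  (8 − 10.4202)²/10.4202 = 0.5621
  (17 − 15.6303)²/15.6303 = 0.1200
  (26 − 31.3866)²/31.3866 = 0.9245
  (29 − 23.4454)²/23.4454 = 1.3160
  (35 − 35.1681)²/35.1681 = 0.0008
  (42 − 37.6639)²/37.6639 = 0.4992
  (25 − 28.1345)²/28.1345 = 0.3492
  (41 − 42.2017)²/42.2017 = 0.0342
χ² = 0.0791 + 0.5621 + 0.1200 + 0.9245 + 1.3160 + 0.0008 + 0.4992 + 0.3492 + 0.0342 = 3.885

3.885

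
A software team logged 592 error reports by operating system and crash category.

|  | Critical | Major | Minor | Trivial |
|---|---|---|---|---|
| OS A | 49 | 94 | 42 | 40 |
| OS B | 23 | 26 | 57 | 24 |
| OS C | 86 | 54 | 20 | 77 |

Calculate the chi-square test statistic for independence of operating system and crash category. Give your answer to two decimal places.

Row totals: 225, 130, 237. Column totals: 158, 174, 119, 141. Grand total N = 592.
Expected counts (row total × column total / N):
  OS A, Critical: 225×158/592 = 60.051
  OS A, Major: 225×174/592 = 66.132
  OS A, Minor: 225×119/592 = 45.228
  OS A, Trivial: 225×141/592 = 53.590
  OS B, Critical: 130×158/592 = 34.696
  OS B, Major: 130×174/592 = 38.209
  OS B, Minor: 130×119/592 = 26.132
  OS B, Trivial: 130×141/592 = 30.963
  OS C, Critical: 237×158/592 = 63.253
  OS C, Major: 237×174/592 = 69.659
  OS C, Minor: 237×119/592 = 47.640
  OS C, Trivial: 237×141/592 = 56.448
Contributions (O − E)²/E:
  (49 − 60.051)²/60.051 = 2.0337
  (94 − 66.132)²/66.132 = 11.7436
  (42 − 45.228)²/45.228 = 0.2304
  (40 − 53.590)²/53.590 = 3.4463
  (23 − 34.696)²/34.696 = 3.9427
  (26 − 38.209)²/38.209 = 3.9012
  (57 − 26.132)²/26.132 = 36.4623
  (24 − 30.963)²/30.963 = 1.5658
  (86 − 63.253)²/63.253 = 8.1803
  (54 − 69.659)²/69.659 = 3.5201
  (20 − 47.640)²/47.640 = 16.0363
  (77 − 56.448)²/56.448 = 7.4827
χ² = 2.0337 + 11.7436 + 0.2304 + 3.4463 + 3.9427 + 3.9012 + 36.4623 + 1.5658 + 8.1803 + 3.5201 + 16.0363 + 7.4827 = 98.55

98.55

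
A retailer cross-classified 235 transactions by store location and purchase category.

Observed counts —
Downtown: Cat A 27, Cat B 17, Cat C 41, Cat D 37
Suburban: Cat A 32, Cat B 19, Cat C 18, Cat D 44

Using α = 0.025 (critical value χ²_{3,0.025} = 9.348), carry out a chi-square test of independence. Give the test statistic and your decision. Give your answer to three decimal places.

Row totals: 122, 113. Column totals: 59, 36, 59, 81. Grand total N = 235.
Expected counts (row total × column total / N):
  Downtown, Cat A: 122×59/235 = 30.6298
  Downtown, Cat B: 122×36/235 = 18.6894
  Downtown, Cat C: 122×59/235 = 30.6298
  Downtown, Cat D: 122×81/235 = 42.0511
  Suburban, Cat A: 113×59/235 = 28.3702
  Suburban, Cat B: 113×36/235 = 17.3106
  Suburban, Cat C: 113×59/235 = 28.3702
  Suburban, Cat D: 113×81/235 = 38.9489
Contributions (O − E)²/E:
  (27 − 30.6298)²/30.6298 = 0.4302
  (17 − 18.6894)²/18.6894 = 0.1527
  (41 − 30.6298)²/30.6298 = 3.5110
  (37 − 42.0511)²/42.0511 = 0.6067
  (32 − 28.3702)²/28.3702 = 0.4644
  (19 − 17.3106)²/17.3106 = 0.1649
  (18 − 28.3702)²/28.3702 = 3.7906
  (44 − 38.9489)²/38.9489 = 0.6551
χ² = 0.4302 + 0.1527 + 3.5110 + 0.6067 + 0.4644 + 0.1649 + 3.7906 + 0.6551 = 9.776
df = (2−1)(4−1) = 3. Since 9.776 > 9.348, reject the null hypothesis of independence at α = 0.025.

9.776; reject H₀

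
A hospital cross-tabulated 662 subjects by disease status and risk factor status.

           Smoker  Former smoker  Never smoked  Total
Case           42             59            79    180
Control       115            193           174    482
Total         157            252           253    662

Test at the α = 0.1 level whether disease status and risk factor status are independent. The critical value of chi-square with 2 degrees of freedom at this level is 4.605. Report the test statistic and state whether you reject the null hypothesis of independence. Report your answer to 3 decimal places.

3.912; fail to reject H₀

Grand total N = 662.
Expected counts (row total × column total / N):
  Case, Smoker: 180×157/662 = 42.6888
  Case, Former smoker: 180×252/662 = 68.5196
  Case, Never smoked: 180×253/662 = 68.7915
  Control, Smoker: 482×157/662 = 114.3112
  Control, Former smoker: 482×252/662 = 183.4804
  Control, Never smoked: 482×253/662 = 184.2085
Contributions (O − E)²/E:
  (42 − 42.6888)²/42.6888 = 0.0111
  (59 − 68.5196)²/68.5196 = 1.3226
  (79 − 68.7915)²/68.7915 = 1.5149
  (115 − 114.3112)²/114.3112 = 0.0042
  (193 − 183.4804)²/183.4804 = 0.4939
  (174 − 184.2085)²/184.2085 = 0.5657
χ² = 0.0111 + 1.3226 + 1.5149 + 0.0042 + 0.4939 + 0.5657 = 3.912
df = (2−1)(3−1) = 2. Since 3.912 < 4.605, fail to reject the null hypothesis of independence at α = 0.1.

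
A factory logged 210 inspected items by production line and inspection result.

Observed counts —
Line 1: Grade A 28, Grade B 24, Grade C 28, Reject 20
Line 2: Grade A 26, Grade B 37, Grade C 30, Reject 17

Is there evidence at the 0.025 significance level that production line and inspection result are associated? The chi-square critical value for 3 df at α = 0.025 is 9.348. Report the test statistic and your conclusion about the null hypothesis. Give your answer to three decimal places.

2.687; fail to reject H₀

Row totals: 100, 110. Column totals: 54, 61, 58, 37. Grand total N = 210.
Expected counts (row total × column total / N):
  Line 1, Grade A: 100×54/210 = 25.7143
  Line 1, Grade B: 100×61/210 = 29.0476
  Line 1, Grade C: 100×58/210 = 27.6190
  Line 1, Reject: 100×37/210 = 17.6190
  Line 2, Grade A: 110×54/210 = 28.2857
  Line 2, Grade B: 110×61/210 = 31.9524
  Line 2, Grade C: 110×58/210 = 30.3810
  Line 2, Reject: 110×37/210 = 19.3810
Contributions (O − E)²/E:
  (28 − 25.7143)²/25.7143 = 0.2032
  (24 − 29.0476)²/29.0476 = 0.8771
  (28 − 27.6190)²/27.6190 = 0.0053
  (20 − 17.6190)²/17.6190 = 0.3218
  (26 − 28.2857)²/28.2857 = 0.1847
  (37 − 31.9524)²/31.9524 = 0.7974
  (30 − 30.3810)²/30.3810 = 0.0048
  (17 − 19.3810)²/19.3810 = 0.2925
χ² = 0.2032 + 0.8771 + 0.0053 + 0.3218 + 0.1847 + 0.7974 + 0.0048 + 0.2925 = 2.687
df = (2−1)(4−1) = 3. Since 2.687 < 9.348, fail to reject the null hypothesis of independence at α = 0.025.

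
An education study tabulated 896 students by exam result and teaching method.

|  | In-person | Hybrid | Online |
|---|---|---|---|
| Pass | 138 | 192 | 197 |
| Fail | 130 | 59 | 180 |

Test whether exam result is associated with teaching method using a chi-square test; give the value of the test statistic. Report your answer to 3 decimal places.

Row totals: 527, 369. Column totals: 268, 251, 377. Grand total N = 896.
Expected counts (row total × column total / N):
  Pass, In-person: 527×268/896 = 157.6295
  Pass, Hybrid: 527×251/896 = 147.6306
  Pass, Online: 527×377/896 = 221.7400
  Fail, In-person: 369×268/896 = 110.3705
  Fail, Hybrid: 369×251/896 = 103.3694
  Fail, Online: 369×377/896 = 155.2600
Contributions (O − E)²/E:
  (138 − 157.6295)²/157.6295 = 2.4444
  (192 − 147.6306)²/147.6306 = 13.3349
  (197 − 221.7400)²/221.7400 = 2.7603
  (130 − 110.3705)²/110.3705 = 3.4911
  (59 − 103.3694)²/103.3694 = 19.0447
  (180 − 155.2600)²/155.2600 = 3.9422
χ² = 2.4444 + 13.3349 + 2.7603 + 3.4911 + 19.0447 + 3.9422 = 45.018

45.018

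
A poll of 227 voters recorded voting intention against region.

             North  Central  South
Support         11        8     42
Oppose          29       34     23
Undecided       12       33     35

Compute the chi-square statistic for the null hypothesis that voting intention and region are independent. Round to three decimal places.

31.633

Row totals: 61, 86, 80. Column totals: 52, 75, 100. Grand total N = 227.
Expected counts (row total × column total / N):
  Support, North: 61×52/227 = 13.9736
  Support, Central: 61×75/227 = 20.1542
  Support, South: 61×100/227 = 26.8722
  Oppose, North: 86×52/227 = 19.7004
  Oppose, Central: 86×75/227 = 28.4141
  Oppose, South: 86×100/227 = 37.8855
  Undecided, North: 80×52/227 = 18.3260
  Undecided, Central: 80×75/227 = 26.4317
  Undecided, South: 80×100/227 = 35.2423
Contributions (O − E)²/E:
  (11 − 13.9736)²/13.9736 = 0.6328
  (8 − 20.1542)²/20.1542 = 7.3297
  (42 − 26.8722)²/26.8722 = 8.5162
  (29 − 19.7004)²/19.7004 = 4.3899
  (34 − 28.4141)²/28.4141 = 1.0981
  (23 − 37.8855)²/37.8855 = 5.8486
  (12 − 18.3260)²/18.3260 = 2.1837
  (33 − 26.4317)²/26.4317 = 1.6322
  (35 − 35.2423)²/35.2423 = 0.0017
χ² = 0.6328 + 7.3297 + 8.5162 + 4.3899 + 1.0981 + 5.8486 + 2.1837 + 1.6322 + 0.0017 = 31.633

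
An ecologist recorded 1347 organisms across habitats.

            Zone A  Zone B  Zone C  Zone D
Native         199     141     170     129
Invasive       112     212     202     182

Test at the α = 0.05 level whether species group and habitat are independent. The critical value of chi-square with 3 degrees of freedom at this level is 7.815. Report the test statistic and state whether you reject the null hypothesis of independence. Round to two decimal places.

Row totals: 639, 708. Column totals: 311, 353, 372, 311. Grand total N = 1347.
Expected counts (row total × column total / N):
  Native, Zone A: 639×311/1347 = 147.535
  Native, Zone B: 639×353/1347 = 167.459
  Native, Zone C: 639×372/1347 = 176.472
  Native, Zone D: 639×311/1347 = 147.535
  Invasive, Zone A: 708×311/1347 = 163.465
  Invasive, Zone B: 708×353/1347 = 185.541
  Invasive, Zone C: 708×372/1347 = 195.528
  Invasive, Zone D: 708×311/1347 = 163.465
Contributions (O − E)²/E:
  (199 − 147.535)²/147.535 = 17.9527
  (141 − 167.459)²/167.459 = 4.1806
  (170 − 176.472)²/176.472 = 0.2374
  (129 − 147.535)²/147.535 = 2.3286
  (112 − 163.465)²/163.465 = 16.2031
  (212 − 185.541)²/185.541 = 3.7732
  (202 − 195.528)²/195.528 = 0.2142
  (182 − 163.465)²/163.465 = 2.1017
χ² = 17.9527 + 4.1806 + 0.2374 + 2.3286 + 16.2031 + 3.7732 + 0.2142 + 2.1017 = 46.99
df = (2−1)(4−1) = 3. Since 46.99 > 7.815, reject the null hypothesis of independence at α = 0.05.

46.99; reject H₀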